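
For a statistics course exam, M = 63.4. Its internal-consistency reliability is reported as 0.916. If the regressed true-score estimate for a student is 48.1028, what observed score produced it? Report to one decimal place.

46.7

T̂ = ρX + (1 − ρ)μ  ⇒  X = (T̂ − (1 − ρ)μ) / ρ
X = (48.1028 − 0.084 × 63.4) / 0.916 = (48.1028 − 5.3256) / 0.916 = 42.7772 / 0.916 = 46.700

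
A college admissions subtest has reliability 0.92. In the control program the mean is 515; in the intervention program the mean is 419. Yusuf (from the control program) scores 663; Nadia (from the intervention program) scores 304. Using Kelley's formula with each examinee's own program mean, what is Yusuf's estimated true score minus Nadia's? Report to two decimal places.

337.96

T̂_Yusuf = 0.92(663) + 0.08(515) = 651.1600
T̂_Nadia = 0.92(304) + 0.08(419) = 313.2000
Difference = 651.1600 − 313.2000 = 337.9600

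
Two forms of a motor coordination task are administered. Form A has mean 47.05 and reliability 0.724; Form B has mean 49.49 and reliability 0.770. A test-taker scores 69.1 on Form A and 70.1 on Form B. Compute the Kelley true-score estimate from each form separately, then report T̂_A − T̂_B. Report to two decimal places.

-2.35

T̂_A = 0.724(69.1) + 0.276(47.05) = 63.0142
T̂_B = 0.770(70.1) + 0.230(49.49) = 65.3597
T̂_A − T̂_B = -2.3455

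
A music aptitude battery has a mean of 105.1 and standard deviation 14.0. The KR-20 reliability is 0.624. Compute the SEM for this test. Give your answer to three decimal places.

SEM = SD · √(1 − ρ) = 14.0 × √0.376 = 14.0 × 0.6132 = 8.5846

8.585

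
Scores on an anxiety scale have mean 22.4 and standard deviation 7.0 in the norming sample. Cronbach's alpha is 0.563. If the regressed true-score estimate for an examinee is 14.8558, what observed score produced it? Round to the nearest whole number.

T̂ = ρX + (1 − ρ)μ  ⇒  X = (T̂ − (1 − ρ)μ) / ρ
X = (14.8558 − 0.437 × 22.4) / 0.563 = (14.8558 − 9.7888) / 0.563 = 5.0670 / 0.563 = 9.00

9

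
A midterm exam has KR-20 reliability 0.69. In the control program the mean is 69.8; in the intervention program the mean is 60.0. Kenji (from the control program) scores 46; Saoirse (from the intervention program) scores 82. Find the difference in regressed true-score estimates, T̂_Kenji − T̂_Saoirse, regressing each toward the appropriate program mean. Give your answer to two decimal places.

-21.80

T̂_Kenji = 0.69(46) + 0.31(69.8) = 53.3780
T̂_Saoirse = 0.69(82) + 0.31(60.0) = 75.1800
Difference = 53.3780 − 75.1800 = -21.8020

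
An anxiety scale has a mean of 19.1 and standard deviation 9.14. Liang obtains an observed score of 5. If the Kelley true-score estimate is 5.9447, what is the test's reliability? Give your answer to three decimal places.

T̂ = ρX + (1 − ρ)μ  ⇒  T̂ − μ = ρ(X − μ)
ρ = (T̂ − μ)/(X − μ) = (5.9447 − 19.1) / (5 − 19.1) = -13.1553 / -14.1 = 0.93300

0.933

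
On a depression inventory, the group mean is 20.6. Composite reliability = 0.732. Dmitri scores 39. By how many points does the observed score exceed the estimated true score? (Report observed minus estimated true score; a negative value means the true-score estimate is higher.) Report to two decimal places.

4.93

Kelley's formula gives T̂ = 0.732·39 + 0.268·20.6 = 28.548 + 5.5208 = 34.0688.
X − T̂ = 39 − 34.069 = 4.931 → 4.93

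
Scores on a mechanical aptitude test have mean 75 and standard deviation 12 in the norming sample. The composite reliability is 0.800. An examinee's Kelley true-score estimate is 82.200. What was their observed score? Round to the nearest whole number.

84

T̂ = ρX + (1 − ρ)μ  ⇒  X = (T̂ − (1 − ρ)μ) / ρ
X = (82.200 − 0.200 × 75) / 0.800 = (82.200 − 15.000) / 0.800 = 67.200 / 0.800 = 84.00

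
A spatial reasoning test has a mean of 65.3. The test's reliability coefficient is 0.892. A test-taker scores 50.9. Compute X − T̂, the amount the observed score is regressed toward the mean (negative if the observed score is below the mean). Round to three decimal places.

-1.555

T̂ = ρX + (1 − ρ)μ
  = 0.892 × 50.9 + 0.108 × 65.3
  = 45.4028 + 7.0524
  = 52.45520
  ≈ 52.4552
X − T̂ = 50.9 − 52.4552 = -1.5552 → -1.555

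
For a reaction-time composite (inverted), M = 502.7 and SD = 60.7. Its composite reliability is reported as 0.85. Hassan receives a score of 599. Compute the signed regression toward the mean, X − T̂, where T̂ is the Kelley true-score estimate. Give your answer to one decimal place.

T̂ = ρX + (1 − ρ)μ
  = 0.85 × 599 + 0.15 × 502.7
  = 509.15 + 75.405
  = 584.555
  ≈ 584.55
X − T̂ = 599 − 584.55 = 14.45 → 14.4

14.4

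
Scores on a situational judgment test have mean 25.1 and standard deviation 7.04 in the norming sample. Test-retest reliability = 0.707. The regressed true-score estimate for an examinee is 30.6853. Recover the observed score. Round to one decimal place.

T̂ = ρX + (1 − ρ)μ  ⇒  X = (T̂ − (1 − ρ)μ) / ρ
X = (30.6853 − 0.293 × 25.1) / 0.707 = (30.6853 − 7.3543) / 0.707 = 23.3310 / 0.707 = 33.000

33.0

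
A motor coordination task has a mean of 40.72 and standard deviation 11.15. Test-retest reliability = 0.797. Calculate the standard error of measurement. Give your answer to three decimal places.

5.024

SEM = SD · √(1 − ρ) = 11.15 × √0.203 = 11.15 × 0.4506 = 5.0237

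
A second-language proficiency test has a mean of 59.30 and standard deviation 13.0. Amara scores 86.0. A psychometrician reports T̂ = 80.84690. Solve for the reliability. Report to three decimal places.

T̂ = ρX + (1 − ρ)μ  ⇒  T̂ − μ = ρ(X − μ)
ρ = (T̂ − μ)/(X − μ) = (80.84690 − 59.30) / (86.0 − 59.30) = 21.54690 / 26.70 = 0.80700

0.807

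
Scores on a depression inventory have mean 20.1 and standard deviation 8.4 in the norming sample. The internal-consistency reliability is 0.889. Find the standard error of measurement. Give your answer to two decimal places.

SEM = SD · √(1 − ρ) = 8.4 × √0.111 = 8.4 × 0.3332 = 2.799

2.80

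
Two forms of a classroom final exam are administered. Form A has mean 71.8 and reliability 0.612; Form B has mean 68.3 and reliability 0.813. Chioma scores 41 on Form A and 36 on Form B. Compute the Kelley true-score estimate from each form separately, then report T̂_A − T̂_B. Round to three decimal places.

10.910

T̂_A = 0.612(41) + 0.388(71.8) = 52.95040
T̂_B = 0.813(36) + 0.187(68.3) = 42.04010
T̂_A − T̂_B = 10.91030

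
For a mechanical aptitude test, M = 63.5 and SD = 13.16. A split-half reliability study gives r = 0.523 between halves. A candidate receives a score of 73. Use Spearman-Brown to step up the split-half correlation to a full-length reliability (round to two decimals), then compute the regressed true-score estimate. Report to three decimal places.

70.055

Spearman-Brown: ρ = 2r/(1 + r) = 2(0.523)/(1 + 0.523) = 1.0460/1.523 = 0.6868 → 0.69
T̂ = 0.69(73) + 0.31(63.5) = 50.37 + 19.685 = 70.0550 → 70.055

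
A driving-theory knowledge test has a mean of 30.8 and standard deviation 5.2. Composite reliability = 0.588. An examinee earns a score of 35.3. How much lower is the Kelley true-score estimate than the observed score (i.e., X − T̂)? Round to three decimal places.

1.854

T̂ = 0.588(35.3) + 0.412(30.8) = 20.7564 + 12.6896 = 33.44600 → 33.4460
X − T̂ = 35.3 − 33.4460 = 1.8540 → 1.854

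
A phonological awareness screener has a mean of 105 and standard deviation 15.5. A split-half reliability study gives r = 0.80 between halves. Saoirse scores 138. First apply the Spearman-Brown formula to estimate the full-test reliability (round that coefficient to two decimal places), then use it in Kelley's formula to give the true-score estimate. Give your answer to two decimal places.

134.37

Spearman-Brown: ρ = 2r/(1 + r) = 2(0.80)/(1 + 0.80) = 1.600/1.80 = 0.8889 → 0.89
Regress the observed score toward the mean by the unreliability: T̂ = 0.89·138 + 0.11·105 = 122.82 + 11.55 = 134.370.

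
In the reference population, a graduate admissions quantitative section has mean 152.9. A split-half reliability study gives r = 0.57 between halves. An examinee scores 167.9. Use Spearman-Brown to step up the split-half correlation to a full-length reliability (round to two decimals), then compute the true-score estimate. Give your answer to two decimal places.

163.85

Spearman-Brown: ρ = 2r/(1 + r) = 2(0.57)/(1 + 0.57) = 1.140/1.57 = 0.7261 → 0.73
Kelley's formula gives T̂ = 0.73·167.9 + 0.27·152.9 = 122.567 + 41.283 = 163.850.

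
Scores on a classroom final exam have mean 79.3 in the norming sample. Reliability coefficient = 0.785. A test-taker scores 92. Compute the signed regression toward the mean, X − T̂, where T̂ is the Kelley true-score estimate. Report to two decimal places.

2.73

Regress the observed score toward the mean by the unreliability: T̂ = 0.785·92 + 0.215·79.3 = 72.220 + 17.0495 = 89.2695.
X − T̂ = 92 − 89.269 = 2.731 → 2.73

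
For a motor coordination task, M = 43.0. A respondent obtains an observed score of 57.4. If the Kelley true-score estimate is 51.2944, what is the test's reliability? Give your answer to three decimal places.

T̂ = ρX + (1 − ρ)μ  ⇒  T̂ − μ = ρ(X − μ)
ρ = (T̂ − μ)/(X − μ) = (51.2944 − 43.0) / (57.4 − 43.0) = 8.2944 / 14.4 = 0.57600

0.576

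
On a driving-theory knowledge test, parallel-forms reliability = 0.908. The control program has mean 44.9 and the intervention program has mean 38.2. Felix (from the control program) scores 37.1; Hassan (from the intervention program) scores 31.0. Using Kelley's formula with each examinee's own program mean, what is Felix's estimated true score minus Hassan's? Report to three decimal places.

T̂_Felix = 0.908(37.1) + 0.092(44.9) = 37.81760
T̂_Hassan = 0.908(31.0) + 0.092(38.2) = 31.66240
Difference = 37.81760 − 31.66240 = 6.15520

6.155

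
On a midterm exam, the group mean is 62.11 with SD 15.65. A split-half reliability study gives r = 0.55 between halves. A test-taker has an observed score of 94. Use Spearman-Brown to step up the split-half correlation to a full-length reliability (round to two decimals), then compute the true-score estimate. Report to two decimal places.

84.75

Spearman-Brown: ρ = 2r/(1 + r) = 2(0.55)/(1 + 0.55) = 1.100/1.55 = 0.7097 → 0.71
T̂ = ρX + (1 − ρ)μ
  = 0.71 × 94 + 0.29 × 62.11
  = 66.74 + 18.0119
  = 84.752
  ≈ 84.75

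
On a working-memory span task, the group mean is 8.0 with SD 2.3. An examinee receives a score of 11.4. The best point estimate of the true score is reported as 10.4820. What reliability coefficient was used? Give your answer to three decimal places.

T̂ = ρX + (1 − ρ)μ  ⇒  T̂ − μ = ρ(X − μ)
ρ = (T̂ − μ)/(X − μ) = (10.4820 − 8.0) / (11.4 − 8.0) = 2.4820 / 3.4 = 0.73000

0.730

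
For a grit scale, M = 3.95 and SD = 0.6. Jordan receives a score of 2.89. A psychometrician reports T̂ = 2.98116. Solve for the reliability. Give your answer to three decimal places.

T̂ = ρX + (1 − ρ)μ  ⇒  T̂ − μ = ρ(X − μ)
ρ = (T̂ − μ)/(X − μ) = (2.98116 − 3.95) / (2.89 − 3.95) = -0.96884 / -1.06 = 0.91400

0.914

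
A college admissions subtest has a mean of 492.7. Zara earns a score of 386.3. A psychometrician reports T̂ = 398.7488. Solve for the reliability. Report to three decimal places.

0.883

T̂ = ρX + (1 − ρ)μ  ⇒  T̂ − μ = ρ(X − μ)
ρ = (T̂ − μ)/(X − μ) = (398.7488 − 492.7) / (386.3 − 492.7) = -93.9512 / -106.4 = 0.88300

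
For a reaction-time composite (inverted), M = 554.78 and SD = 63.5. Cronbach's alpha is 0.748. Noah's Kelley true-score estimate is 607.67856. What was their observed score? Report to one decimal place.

625.5

T̂ = ρX + (1 − ρ)μ  ⇒  X = (T̂ − (1 − ρ)μ) / ρ
X = (607.67856 − 0.252 × 554.78) / 0.748 = (607.67856 − 139.80456) / 0.748 = 467.87400 / 0.748 = 625.500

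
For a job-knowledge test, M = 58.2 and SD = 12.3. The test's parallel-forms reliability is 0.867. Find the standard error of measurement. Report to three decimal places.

4.486

SEM = SD · √(1 − ρ) = 12.3 × √0.133 = 12.3 × 0.3647 = 4.4857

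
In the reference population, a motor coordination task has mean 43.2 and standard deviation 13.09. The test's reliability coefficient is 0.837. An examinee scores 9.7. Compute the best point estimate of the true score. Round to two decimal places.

T̂ = 0.837(9.7) + 0.163(43.2) = 8.1189 + 7.0416 = 15.160 → 15.16

15.16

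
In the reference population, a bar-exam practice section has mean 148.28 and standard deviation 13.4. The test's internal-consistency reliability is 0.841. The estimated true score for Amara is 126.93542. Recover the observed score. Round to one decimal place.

122.9

T̂ = ρX + (1 − ρ)μ  ⇒  X = (T̂ − (1 − ρ)μ) / ρ
X = (126.93542 − 0.159 × 148.28) / 0.841 = (126.93542 − 23.57652) / 0.841 = 103.35890 / 0.841 = 122.900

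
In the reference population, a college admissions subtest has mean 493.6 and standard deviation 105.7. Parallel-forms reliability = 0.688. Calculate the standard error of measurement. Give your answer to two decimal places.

59.04

SEM = SD · √(1 − ρ) = 105.7 × √0.312 = 105.7 × 0.5586 = 59.041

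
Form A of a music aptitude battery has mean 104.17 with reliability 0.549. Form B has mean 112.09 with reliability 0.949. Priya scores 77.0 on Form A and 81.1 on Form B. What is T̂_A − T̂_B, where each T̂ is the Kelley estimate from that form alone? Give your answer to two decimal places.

6.57

T̂_A = 0.549(77.0) + 0.451(104.17) = 89.2537
T̂_B = 0.949(81.1) + 0.051(112.09) = 82.6805
T̂_A − T̂_B = 6.5732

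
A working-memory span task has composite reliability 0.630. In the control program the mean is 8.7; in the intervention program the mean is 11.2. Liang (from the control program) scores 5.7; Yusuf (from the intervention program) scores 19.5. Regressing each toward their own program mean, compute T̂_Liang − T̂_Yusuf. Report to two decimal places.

T̂_Liang = 0.630(5.7) + 0.370(8.7) = 6.8100
T̂_Yusuf = 0.630(19.5) + 0.370(11.2) = 16.4290
Difference = 6.8100 − 16.4290 = -9.6190

-9.62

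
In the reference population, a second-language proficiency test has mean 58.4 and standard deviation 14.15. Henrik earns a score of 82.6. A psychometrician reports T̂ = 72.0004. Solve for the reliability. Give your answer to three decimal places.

0.562

T̂ = ρX + (1 − ρ)μ  ⇒  T̂ − μ = ρ(X − μ)
ρ = (T̂ − μ)/(X − μ) = (72.0004 − 58.4) / (82.6 − 58.4) = 13.6004 / 24.2 = 0.56200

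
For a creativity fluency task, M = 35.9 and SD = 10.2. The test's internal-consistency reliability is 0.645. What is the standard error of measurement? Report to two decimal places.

SEM = SD · √(1 − ρ) = 10.2 × √0.355 = 10.2 × 0.5958 = 6.077

6.08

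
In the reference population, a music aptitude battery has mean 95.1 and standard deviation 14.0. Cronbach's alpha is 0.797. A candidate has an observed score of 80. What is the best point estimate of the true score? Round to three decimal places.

Regress the observed score toward the mean by the unreliability: T̂ = 0.797·80 + 0.203·95.1 = 63.760 + 19.3053 = 83.0653.

83.065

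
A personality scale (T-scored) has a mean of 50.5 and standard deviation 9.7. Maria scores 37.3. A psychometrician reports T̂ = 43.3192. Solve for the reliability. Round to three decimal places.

0.544

T̂ = ρX + (1 − ρ)μ  ⇒  T̂ − μ = ρ(X − μ)
ρ = (T̂ − μ)/(X − μ) = (43.3192 − 50.5) / (37.3 − 50.5) = -7.1808 / -13.2 = 0.54400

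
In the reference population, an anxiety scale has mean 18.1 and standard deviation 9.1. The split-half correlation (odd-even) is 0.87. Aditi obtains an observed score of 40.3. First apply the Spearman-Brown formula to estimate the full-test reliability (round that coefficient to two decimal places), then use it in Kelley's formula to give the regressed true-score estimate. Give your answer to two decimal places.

38.75

Spearman-Brown: ρ = 2r/(1 + r) = 2(0.87)/(1 + 0.87) = 1.740/1.87 = 0.9305 → 0.93
Weight the observed score by reliability and the mean by (1 − reliability): T̂ = 0.93·40.3 + 0.07·18.1 = 37.479 + 1.267 = 38.746.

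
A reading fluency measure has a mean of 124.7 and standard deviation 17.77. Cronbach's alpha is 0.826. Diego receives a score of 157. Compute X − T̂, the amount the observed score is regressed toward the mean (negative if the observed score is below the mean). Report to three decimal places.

T̂ = 0.826(157) + 0.174(124.7) = 129.682 + 21.6978 = 151.37980 → 151.3798
X − T̂ = 157 − 151.3798 = 5.6202 → 5.620

5.620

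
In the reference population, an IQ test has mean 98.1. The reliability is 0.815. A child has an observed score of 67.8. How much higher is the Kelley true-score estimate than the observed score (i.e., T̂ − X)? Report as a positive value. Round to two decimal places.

5.61

T̂ = 0.815(67.8) + 0.185(98.1) = 55.2570 + 18.1485 = 73.4055 → 73.405
T̂ − X = 73.405 − 67.8 = 5.605 → 5.61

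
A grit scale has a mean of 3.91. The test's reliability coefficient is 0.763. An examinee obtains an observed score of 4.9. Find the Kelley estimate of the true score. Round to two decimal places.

4.67

Weight the observed score by reliability and the mean by (1 − reliability): T̂ = 0.763·4.9 + 0.237·3.91 = 3.7387 + 0.92667 = 4.665.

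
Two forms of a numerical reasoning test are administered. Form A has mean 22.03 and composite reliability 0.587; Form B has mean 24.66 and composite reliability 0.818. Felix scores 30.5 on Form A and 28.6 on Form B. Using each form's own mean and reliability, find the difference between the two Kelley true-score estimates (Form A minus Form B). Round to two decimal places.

T̂_A = 0.587(30.5) + 0.413(22.03) = 27.0019
T̂_B = 0.818(28.6) + 0.182(24.66) = 27.8829
T̂_A − T̂_B = -0.8810

-0.88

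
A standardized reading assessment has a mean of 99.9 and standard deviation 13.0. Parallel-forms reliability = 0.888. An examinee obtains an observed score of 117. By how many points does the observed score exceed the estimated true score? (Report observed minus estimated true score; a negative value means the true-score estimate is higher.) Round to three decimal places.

1.915

T̂ = ρX + (1 − ρ)μ
  = 0.888 × 117 + 0.112 × 99.9
  = 103.896 + 11.1888
  = 115.08480
  ≈ 115.0848
X − T̂ = 117 − 115.0848 = 1.9152 → 1.915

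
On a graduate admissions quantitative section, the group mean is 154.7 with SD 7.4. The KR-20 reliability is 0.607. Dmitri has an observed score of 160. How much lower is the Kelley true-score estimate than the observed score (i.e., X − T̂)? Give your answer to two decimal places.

2.08

T̂ = 0.607(160) + 0.393(154.7) = 97.120 + 60.7971 = 157.9171 → 157.917
X − T̂ = 160 − 157.917 = 2.083 → 2.08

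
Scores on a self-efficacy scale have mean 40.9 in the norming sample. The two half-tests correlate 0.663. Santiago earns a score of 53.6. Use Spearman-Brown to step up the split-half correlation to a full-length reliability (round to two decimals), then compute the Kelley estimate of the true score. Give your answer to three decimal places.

51.060

Spearman-Brown: ρ = 2r/(1 + r) = 2(0.663)/(1 + 0.663) = 1.3260/1.663 = 0.7974 → 0.80
T̂ = ρX + (1 − ρ)μ
  = 0.80 × 53.6 + 0.20 × 40.9
  = 42.880 + 8.180
  = 51.0600
  ≈ 51.060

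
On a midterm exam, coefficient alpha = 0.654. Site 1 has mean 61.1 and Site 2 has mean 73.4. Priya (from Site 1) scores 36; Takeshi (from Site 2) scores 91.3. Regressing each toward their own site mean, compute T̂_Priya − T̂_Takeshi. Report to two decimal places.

-40.42

T̂_Priya = 0.654(36) + 0.346(61.1) = 44.6846
T̂_Takeshi = 0.654(91.3) + 0.346(73.4) = 85.1066
Difference = 44.6846 − 85.1066 = -40.4220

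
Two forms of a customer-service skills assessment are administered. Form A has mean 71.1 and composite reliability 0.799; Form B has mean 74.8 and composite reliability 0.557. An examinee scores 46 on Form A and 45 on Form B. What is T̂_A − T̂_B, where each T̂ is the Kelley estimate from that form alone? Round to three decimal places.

T̂_A = 0.799(46) + 0.201(71.1) = 51.04510
T̂_B = 0.557(45) + 0.443(74.8) = 58.20140
T̂_A − T̂_B = -7.15630

-7.156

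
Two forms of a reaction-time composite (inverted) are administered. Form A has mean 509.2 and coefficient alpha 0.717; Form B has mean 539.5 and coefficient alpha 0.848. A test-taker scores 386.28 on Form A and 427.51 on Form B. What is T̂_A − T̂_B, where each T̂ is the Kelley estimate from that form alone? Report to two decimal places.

-23.47

T̂_A = 0.717(386.28) + 0.283(509.2) = 421.0664
T̂_B = 0.848(427.51) + 0.152(539.5) = 444.5325
T̂_A − T̂_B = -23.4661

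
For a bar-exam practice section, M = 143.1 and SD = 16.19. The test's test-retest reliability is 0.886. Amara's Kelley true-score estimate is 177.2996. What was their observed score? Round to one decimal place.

T̂ = ρX + (1 − ρ)μ  ⇒  X = (T̂ − (1 − ρ)μ) / ρ
X = (177.2996 − 0.114 × 143.1) / 0.886 = (177.2996 − 16.3134) / 0.886 = 160.9862 / 0.886 = 181.700

181.7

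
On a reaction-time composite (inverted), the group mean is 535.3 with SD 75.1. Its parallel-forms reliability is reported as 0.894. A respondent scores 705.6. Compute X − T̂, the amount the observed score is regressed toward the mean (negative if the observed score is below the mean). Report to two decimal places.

Regress the observed score toward the mean by the unreliability: T̂ = 0.894·705.6 + 0.106·535.3 = 630.8064 + 56.7418 = 687.5482.
X − T̂ = 705.6 − 687.548 = 18.052 → 18.05

18.05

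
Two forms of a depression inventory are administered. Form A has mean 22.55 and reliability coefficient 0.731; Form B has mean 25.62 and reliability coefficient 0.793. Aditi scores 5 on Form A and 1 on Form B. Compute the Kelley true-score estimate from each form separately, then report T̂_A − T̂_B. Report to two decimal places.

3.62

T̂_A = 0.731(5) + 0.269(22.55) = 9.7210
T̂_B = 0.793(1) + 0.207(25.62) = 6.0963
T̂_A − T̂_B = 3.6246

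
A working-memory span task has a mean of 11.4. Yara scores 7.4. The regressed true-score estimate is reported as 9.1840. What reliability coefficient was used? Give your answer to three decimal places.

T̂ = ρX + (1 − ρ)μ  ⇒  T̂ − μ = ρ(X − μ)
ρ = (T̂ − μ)/(X − μ) = (9.1840 − 11.4) / (7.4 − 11.4) = -2.2160 / -4.0 = 0.55400

0.554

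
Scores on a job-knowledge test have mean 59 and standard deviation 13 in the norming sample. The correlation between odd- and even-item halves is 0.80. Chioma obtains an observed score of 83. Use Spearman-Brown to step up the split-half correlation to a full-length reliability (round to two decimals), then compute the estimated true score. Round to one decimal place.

Spearman-Brown: ρ = 2r/(1 + r) = 2(0.80)/(1 + 0.80) = 1.600/1.80 = 0.8889 → 0.89
T̂ = 0.89(83) + 0.11(59) = 73.87 + 6.49 = 80.36 → 80.4

80.4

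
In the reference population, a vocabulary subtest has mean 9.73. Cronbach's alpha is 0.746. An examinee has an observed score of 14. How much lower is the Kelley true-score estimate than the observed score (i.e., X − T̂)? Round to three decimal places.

1.085

Kelley's formula gives T̂ = 0.746·14 + 0.254·9.73 = 10.444 + 2.47142 = 12.91542.
X − T̂ = 14 − 12.9154 = 1.0846 → 1.085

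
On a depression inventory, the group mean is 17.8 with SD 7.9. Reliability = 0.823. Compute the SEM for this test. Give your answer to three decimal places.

SEM = SD · √(1 − ρ) = 7.9 × √0.177 = 7.9 × 0.4207 = 3.3236

3.324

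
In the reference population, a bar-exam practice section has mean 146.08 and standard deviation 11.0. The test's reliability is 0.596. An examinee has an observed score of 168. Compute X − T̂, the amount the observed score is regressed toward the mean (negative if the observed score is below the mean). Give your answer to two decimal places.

T̂ = 0.596(168) + 0.404(146.08) = 100.128 + 59.01632 = 159.1443 → 159.144
X − T̂ = 168 − 159.144 = 8.856 → 8.86

8.86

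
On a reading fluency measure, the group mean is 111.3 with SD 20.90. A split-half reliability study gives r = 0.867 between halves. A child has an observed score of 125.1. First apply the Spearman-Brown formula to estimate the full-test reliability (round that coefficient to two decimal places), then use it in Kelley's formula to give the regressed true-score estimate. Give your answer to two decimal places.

124.13

Spearman-Brown: ρ = 2r/(1 + r) = 2(0.867)/(1 + 0.867) = 1.7340/1.867 = 0.9288 → 0.93
T̂ = 0.93(125.1) + 0.07(111.3) = 116.343 + 7.791 = 124.134 → 124.13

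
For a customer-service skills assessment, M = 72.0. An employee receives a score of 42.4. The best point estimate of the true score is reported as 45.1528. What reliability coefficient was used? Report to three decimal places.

0.907

T̂ = ρX + (1 − ρ)μ  ⇒  T̂ − μ = ρ(X − μ)
ρ = (T̂ − μ)/(X − μ) = (45.1528 − 72.0) / (42.4 − 72.0) = -26.8472 / -29.6 = 0.90700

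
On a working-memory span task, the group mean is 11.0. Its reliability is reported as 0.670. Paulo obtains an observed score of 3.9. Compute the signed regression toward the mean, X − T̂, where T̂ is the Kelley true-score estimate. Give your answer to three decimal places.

T̂ = ρX + (1 − ρ)μ
  = 0.670 × 3.9 + 0.330 × 11.0
  = 2.6130 + 3.6300
  = 6.24300
  ≈ 6.2430
X − T̂ = 3.9 − 6.2430 = -2.3430 → -2.343

-2.343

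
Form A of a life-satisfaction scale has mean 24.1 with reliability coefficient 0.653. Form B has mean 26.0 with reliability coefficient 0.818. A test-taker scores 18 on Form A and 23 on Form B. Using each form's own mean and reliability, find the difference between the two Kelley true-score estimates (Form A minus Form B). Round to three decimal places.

-3.429

T̂_A = 0.653(18) + 0.347(24.1) = 20.11670
T̂_B = 0.818(23) + 0.182(26.0) = 23.54600
T̂_A − T̂_B = -3.42930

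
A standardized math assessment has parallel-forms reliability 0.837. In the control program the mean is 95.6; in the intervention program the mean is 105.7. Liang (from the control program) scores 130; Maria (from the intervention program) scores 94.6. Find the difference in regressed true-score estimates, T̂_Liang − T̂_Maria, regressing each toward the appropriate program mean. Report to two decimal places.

27.98

T̂_Liang = 0.837(130) + 0.163(95.6) = 124.3928
T̂_Maria = 0.837(94.6) + 0.163(105.7) = 96.4093
Difference = 124.3928 − 96.4093 = 27.9835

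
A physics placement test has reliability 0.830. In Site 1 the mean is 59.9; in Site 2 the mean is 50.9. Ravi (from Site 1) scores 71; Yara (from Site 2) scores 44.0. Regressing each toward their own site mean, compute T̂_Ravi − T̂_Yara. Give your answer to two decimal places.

T̂_Ravi = 0.830(71) + 0.170(59.9) = 69.1130
T̂_Yara = 0.830(44.0) + 0.170(50.9) = 45.1730
Difference = 69.1130 − 45.1730 = 23.9400

23.94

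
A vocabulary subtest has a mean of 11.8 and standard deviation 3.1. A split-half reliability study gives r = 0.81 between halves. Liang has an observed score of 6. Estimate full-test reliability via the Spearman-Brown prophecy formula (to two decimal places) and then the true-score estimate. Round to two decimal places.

6.58

Spearman-Brown: ρ = 2r/(1 + r) = 2(0.81)/(1 + 0.81) = 1.620/1.81 = 0.8950 → 0.90
T̂ = 0.90(6) + 0.10(11.8) = 5.40 + 1.180 = 6.580 → 6.58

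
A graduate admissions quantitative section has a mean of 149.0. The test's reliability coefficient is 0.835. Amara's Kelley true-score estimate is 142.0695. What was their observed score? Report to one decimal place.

T̂ = ρX + (1 − ρ)μ  ⇒  X = (T̂ − (1 − ρ)μ) / ρ
X = (142.0695 − 0.165 × 149.0) / 0.835 = (142.0695 − 24.5850) / 0.835 = 117.4845 / 0.835 = 140.700

140.7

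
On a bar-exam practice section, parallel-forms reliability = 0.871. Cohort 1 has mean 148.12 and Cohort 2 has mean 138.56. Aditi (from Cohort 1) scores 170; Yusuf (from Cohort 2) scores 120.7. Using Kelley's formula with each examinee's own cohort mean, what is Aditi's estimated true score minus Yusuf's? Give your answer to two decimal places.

44.17

T̂_Aditi = 0.871(170) + 0.129(148.12) = 167.1775
T̂_Yusuf = 0.871(120.7) + 0.129(138.56) = 123.0039
Difference = 167.1775 − 123.0039 = 44.1735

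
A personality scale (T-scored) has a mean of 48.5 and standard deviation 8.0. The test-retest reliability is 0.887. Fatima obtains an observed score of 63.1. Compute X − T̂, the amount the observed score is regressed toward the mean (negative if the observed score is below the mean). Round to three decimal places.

T̂ = ρX + (1 − ρ)μ
  = 0.887 × 63.1 + 0.113 × 48.5
  = 55.9697 + 5.4805
  = 61.45020
  ≈ 61.4502
X − T̂ = 63.1 − 61.4502 = 1.6498 → 1.650

1.650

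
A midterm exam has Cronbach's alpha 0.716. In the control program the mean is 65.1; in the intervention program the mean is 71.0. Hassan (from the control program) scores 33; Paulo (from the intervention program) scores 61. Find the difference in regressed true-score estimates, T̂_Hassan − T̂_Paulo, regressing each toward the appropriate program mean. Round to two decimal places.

-21.72

T̂_Hassan = 0.716(33) + 0.284(65.1) = 42.1164
T̂_Paulo = 0.716(61) + 0.284(71.0) = 63.8400
Difference = 42.1164 − 63.8400 = -21.7236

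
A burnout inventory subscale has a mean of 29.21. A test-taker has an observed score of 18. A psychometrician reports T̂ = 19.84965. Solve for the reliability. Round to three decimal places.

0.835

T̂ = ρX + (1 − ρ)μ  ⇒  T̂ − μ = ρ(X − μ)
ρ = (T̂ − μ)/(X − μ) = (19.84965 − 29.21) / (18 − 29.21) = -9.36035 / -11.21 = 0.83500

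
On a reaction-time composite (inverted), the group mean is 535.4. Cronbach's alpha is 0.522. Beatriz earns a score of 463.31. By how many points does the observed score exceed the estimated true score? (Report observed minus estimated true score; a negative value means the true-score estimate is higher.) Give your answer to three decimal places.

-34.459

T̂ = ρX + (1 − ρ)μ
  = 0.522 × 463.31 + 0.478 × 535.4
  = 241.84782 + 255.9212
  = 497.76902
  ≈ 497.7690
X − T̂ = 463.31 − 497.7690 = -34.4590 → -34.459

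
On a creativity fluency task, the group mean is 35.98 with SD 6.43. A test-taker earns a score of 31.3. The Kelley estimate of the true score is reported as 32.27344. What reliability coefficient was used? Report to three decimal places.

0.792

T̂ = ρX + (1 − ρ)μ  ⇒  T̂ − μ = ρ(X − μ)
ρ = (T̂ − μ)/(X − μ) = (32.27344 − 35.98) / (31.3 − 35.98) = -3.70656 / -4.68 = 0.79200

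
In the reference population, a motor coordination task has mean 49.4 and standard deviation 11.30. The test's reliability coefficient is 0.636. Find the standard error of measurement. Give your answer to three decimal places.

SEM = SD · √(1 − ρ) = 11.30 × √0.364 = 11.30 × 0.6033 = 6.8176

6.818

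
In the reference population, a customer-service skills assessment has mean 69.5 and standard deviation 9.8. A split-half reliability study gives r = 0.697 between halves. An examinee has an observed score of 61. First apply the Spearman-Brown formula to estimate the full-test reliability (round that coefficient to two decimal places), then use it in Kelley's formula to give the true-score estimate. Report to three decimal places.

62.530

Spearman-Brown: ρ = 2r/(1 + r) = 2(0.697)/(1 + 0.697) = 1.3940/1.697 = 0.8214 → 0.82
T̂ = 0.82(61) + 0.18(69.5) = 50.02 + 12.510 = 62.5300 → 62.530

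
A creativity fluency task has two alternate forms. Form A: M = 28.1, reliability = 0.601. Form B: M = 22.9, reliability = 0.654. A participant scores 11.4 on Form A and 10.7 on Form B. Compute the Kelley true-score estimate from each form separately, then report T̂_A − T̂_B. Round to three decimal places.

3.142

T̂_A = 0.601(11.4) + 0.399(28.1) = 18.06330
T̂_B = 0.654(10.7) + 0.346(22.9) = 14.92120
T̂_A − T̂_B = 3.14210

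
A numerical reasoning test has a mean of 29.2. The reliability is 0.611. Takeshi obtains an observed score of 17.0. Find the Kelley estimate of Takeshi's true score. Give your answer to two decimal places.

21.75

T̂ = 0.611(17.0) + 0.389(29.2) = 10.3870 + 11.3588 = 21.746 → 21.75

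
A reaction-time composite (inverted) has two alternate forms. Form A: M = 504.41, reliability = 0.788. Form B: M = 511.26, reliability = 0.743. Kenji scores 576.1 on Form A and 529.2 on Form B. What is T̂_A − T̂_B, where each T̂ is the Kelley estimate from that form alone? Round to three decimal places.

T̂_A = 0.788(576.1) + 0.212(504.41) = 560.90172
T̂_B = 0.743(529.2) + 0.257(511.26) = 524.58942
T̂_A − T̂_B = 36.31230

36.312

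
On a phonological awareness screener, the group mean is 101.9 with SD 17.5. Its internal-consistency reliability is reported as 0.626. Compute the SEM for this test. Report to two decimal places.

SEM = SD · √(1 − ρ) = 17.5 × √0.374 = 17.5 × 0.6116 = 10.702

10.70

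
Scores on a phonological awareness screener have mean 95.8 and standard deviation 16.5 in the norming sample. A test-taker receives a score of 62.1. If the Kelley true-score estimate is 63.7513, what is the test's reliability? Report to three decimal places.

T̂ = ρX + (1 − ρ)μ  ⇒  T̂ − μ = ρ(X − μ)
ρ = (T̂ − μ)/(X − μ) = (63.7513 − 95.8) / (62.1 − 95.8) = -32.0487 / -33.7 = 0.95100

0.951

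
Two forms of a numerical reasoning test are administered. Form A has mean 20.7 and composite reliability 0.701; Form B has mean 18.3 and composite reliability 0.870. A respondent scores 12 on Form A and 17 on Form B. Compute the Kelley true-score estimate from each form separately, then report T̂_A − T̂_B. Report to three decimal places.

T̂_A = 0.701(12) + 0.299(20.7) = 14.60130
T̂_B = 0.870(17) + 0.130(18.3) = 17.16900
T̂_A − T̂_B = -2.56770

-2.568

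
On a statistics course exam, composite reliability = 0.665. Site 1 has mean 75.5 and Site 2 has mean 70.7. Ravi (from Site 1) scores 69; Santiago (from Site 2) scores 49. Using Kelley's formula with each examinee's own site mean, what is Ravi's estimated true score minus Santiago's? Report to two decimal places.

T̂_Ravi = 0.665(69) + 0.335(75.5) = 71.1775
T̂_Santiago = 0.665(49) + 0.335(70.7) = 56.2695
Difference = 71.1775 − 56.2695 = 14.9080

14.91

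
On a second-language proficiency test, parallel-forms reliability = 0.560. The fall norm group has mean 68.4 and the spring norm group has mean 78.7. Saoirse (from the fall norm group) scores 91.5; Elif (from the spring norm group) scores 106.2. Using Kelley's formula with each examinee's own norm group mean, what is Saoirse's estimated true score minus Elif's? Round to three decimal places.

T̂_Saoirse = 0.560(91.5) + 0.440(68.4) = 81.33600
T̂_Elif = 0.560(106.2) + 0.440(78.7) = 94.10000
Difference = 81.33600 − 94.10000 = -12.76400

-12.764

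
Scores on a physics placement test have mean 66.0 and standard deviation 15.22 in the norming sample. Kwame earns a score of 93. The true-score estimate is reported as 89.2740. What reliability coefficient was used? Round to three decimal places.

T̂ = ρX + (1 − ρ)μ  ⇒  T̂ − μ = ρ(X − μ)
ρ = (T̂ − μ)/(X − μ) = (89.2740 − 66.0) / (93 − 66.0) = 23.2740 / 27.0 = 0.86200

0.862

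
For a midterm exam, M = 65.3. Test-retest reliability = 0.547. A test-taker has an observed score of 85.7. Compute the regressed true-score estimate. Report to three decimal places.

76.459

T̂ = 0.547(85.7) + 0.453(65.3) = 46.8779 + 29.5809 = 76.4588 → 76.459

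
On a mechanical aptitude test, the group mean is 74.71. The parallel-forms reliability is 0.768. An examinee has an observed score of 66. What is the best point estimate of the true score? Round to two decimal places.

68.02

Regress the observed score toward the mean by the unreliability: T̂ = 0.768·66 + 0.232·74.71 = 50.688 + 17.33272 = 68.021.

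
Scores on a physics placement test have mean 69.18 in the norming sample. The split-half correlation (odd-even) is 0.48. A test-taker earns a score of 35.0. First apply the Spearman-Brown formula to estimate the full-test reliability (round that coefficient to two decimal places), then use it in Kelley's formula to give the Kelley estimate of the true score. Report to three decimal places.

46.963

Spearman-Brown: ρ = 2r/(1 + r) = 2(0.48)/(1 + 0.48) = 0.960/1.48 = 0.6486 → 0.65
T̂ = ρX + (1 − ρ)μ
  = 0.65 × 35.0 + 0.35 × 69.18
  = 22.750 + 24.2130
  = 46.9630
  ≈ 46.963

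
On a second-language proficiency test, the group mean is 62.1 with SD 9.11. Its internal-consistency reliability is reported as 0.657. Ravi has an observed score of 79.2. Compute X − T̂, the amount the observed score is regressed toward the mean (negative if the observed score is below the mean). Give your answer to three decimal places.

Regress the observed score toward the mean by the unreliability: T̂ = 0.657·79.2 + 0.343·62.1 = 52.0344 + 21.3003 = 73.33470.
X − T̂ = 79.2 − 73.3347 = 5.8653 → 5.865

5.865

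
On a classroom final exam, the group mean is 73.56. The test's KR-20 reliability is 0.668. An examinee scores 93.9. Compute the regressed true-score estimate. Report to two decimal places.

87.15

T̂ = 0.668(93.9) + 0.332(73.56) = 62.7252 + 24.42192 = 87.147 → 87.15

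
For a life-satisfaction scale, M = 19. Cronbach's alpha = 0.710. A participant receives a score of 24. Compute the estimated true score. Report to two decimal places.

22.55

T̂ = ρX + (1 − ρ)μ
  = 0.710 × 24 + 0.290 × 19
  = 17.040 + 5.510
  = 22.550
  ≈ 22.55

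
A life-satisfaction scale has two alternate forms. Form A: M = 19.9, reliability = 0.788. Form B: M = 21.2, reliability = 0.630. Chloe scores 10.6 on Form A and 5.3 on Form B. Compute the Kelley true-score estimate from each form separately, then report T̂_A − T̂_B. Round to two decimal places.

T̂_A = 0.788(10.6) + 0.212(19.9) = 12.5716
T̂_B = 0.630(5.3) + 0.370(21.2) = 11.1830
T̂_A − T̂_B = 1.3886

1.39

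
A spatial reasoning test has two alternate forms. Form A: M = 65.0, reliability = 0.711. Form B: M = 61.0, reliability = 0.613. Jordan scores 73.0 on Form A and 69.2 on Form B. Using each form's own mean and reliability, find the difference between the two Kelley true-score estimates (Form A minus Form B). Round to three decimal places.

4.661

T̂_A = 0.711(73.0) + 0.289(65.0) = 70.68800
T̂_B = 0.613(69.2) + 0.387(61.0) = 66.02660
T̂_A − T̂_B = 4.66140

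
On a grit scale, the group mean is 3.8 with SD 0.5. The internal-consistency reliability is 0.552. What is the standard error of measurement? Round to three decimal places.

0.335

SEM = SD · √(1 − ρ) = 0.5 × √0.448 = 0.5 × 0.6693 = 0.3347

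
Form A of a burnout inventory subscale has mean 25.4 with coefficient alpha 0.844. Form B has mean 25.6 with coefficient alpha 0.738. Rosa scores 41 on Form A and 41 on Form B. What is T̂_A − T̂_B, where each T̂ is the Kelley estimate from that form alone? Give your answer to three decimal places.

1.601

T̂_A = 0.844(41) + 0.156(25.4) = 38.56640
T̂_B = 0.738(41) + 0.262(25.6) = 36.96520
T̂_A − T̂_B = 1.60120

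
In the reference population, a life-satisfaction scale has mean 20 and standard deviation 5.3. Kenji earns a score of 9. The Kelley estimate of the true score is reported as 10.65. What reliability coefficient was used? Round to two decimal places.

0.85

T̂ = ρX + (1 − ρ)μ  ⇒  T̂ − μ = ρ(X − μ)
ρ = (T̂ − μ)/(X − μ) = (10.65 − 20) / (9 − 20) = -9.35 / -11.0 = 0.8500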